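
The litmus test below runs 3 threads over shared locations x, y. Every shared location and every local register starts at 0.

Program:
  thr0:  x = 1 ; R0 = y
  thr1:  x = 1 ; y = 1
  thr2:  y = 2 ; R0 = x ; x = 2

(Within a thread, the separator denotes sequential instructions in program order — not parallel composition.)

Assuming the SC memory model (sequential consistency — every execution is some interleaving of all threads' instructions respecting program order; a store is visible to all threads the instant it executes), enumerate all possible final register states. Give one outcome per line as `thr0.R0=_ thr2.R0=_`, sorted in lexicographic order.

outcome vector order: (thr0.R0,thr2.R0)
|SC outcomes| = 5

thr0.R0=0 thr2.R0=1
thr0.R0=1 thr2.R0=0
thr0.R0=1 thr2.R0=1
thr0.R0=2 thr2.R0=0
thr0.R0=2 thr2.R0=1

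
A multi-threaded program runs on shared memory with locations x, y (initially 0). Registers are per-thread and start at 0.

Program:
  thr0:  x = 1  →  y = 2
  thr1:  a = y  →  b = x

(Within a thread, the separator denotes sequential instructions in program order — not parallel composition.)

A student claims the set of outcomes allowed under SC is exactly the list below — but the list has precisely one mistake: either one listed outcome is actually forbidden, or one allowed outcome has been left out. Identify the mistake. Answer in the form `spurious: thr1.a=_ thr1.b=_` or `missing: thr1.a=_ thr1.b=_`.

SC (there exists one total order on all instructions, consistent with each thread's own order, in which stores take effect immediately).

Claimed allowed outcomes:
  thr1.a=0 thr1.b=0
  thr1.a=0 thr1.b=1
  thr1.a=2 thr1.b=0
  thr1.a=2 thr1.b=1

outcome vector order: (thr1.a,thr1.b)
SC (3): 0/0; 0/1; 2/1
claimed∖SC = {2/0}

spurious: thr1.a=2 thr1.b=0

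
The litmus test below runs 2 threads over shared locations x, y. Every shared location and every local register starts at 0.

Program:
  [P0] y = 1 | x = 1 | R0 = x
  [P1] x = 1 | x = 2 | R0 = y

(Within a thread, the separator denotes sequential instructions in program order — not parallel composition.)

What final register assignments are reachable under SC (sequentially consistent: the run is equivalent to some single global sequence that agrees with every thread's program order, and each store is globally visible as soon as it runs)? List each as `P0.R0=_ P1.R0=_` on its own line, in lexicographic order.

outcome vector order: (P0.R0,P1.R0)
|SC outcomes| = 3

P0.R0=1 P1.R0=0
P0.R0=1 P1.R0=1
P0.R0=2 P1.R0=1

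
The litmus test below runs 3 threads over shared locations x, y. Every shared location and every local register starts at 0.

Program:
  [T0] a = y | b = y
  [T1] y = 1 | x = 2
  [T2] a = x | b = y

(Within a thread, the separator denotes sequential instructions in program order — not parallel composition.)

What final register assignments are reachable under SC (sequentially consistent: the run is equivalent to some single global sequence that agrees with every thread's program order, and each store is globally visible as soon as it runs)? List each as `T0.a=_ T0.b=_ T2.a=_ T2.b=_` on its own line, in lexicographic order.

outcome vector order: (T0.a,T0.b,T2.a,T2.b)
|SC outcomes| = 9

T0.a=0 T0.b=0 T2.a=0 T2.b=0
T0.a=0 T0.b=0 T2.a=0 T2.b=1
T0.a=0 T0.b=0 T2.a=2 T2.b=1
T0.a=0 T0.b=1 T2.a=0 T2.b=0
T0.a=0 T0.b=1 T2.a=0 T2.b=1
T0.a=0 T0.b=1 T2.a=2 T2.b=1
T0.a=1 T0.b=1 T2.a=0 T2.b=0
T0.a=1 T0.b=1 T2.a=0 T2.b=1
T0.a=1 T0.b=1 T2.a=2 T2.b=1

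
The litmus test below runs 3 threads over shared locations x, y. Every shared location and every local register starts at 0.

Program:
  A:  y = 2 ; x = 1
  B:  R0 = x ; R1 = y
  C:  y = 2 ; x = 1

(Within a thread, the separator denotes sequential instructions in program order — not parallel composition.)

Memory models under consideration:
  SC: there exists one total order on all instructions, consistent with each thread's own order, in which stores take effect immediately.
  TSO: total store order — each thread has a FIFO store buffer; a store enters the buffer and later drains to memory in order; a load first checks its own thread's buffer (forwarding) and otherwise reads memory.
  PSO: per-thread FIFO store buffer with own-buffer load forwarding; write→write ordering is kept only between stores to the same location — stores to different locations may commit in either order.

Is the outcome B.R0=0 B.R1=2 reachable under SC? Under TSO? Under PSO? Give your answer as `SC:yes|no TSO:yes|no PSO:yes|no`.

outcome vector order: (B.R0,B.R1)
under SC → (0,0), (0,2), (1,2)
under TSO → (0,0), (0,2), (1,2)
under PSO → (0,0), (0,2), (1,0), (1,2)
target (0,2) ∈ {SC,TSO,PSO}

SC:yes TSO:yes PSO:yes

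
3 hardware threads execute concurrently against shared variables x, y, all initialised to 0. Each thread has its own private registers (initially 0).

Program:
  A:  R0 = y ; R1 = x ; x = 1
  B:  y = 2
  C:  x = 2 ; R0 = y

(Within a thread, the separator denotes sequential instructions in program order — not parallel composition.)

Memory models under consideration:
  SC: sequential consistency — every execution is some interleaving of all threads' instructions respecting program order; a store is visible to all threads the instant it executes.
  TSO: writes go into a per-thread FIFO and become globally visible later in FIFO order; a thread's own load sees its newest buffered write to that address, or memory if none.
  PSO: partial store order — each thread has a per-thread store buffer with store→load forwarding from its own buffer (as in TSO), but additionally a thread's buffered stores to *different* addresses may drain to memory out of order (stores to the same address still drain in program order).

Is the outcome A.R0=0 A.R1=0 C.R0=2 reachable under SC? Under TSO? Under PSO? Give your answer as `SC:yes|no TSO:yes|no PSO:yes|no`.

SC:yes TSO:yes PSO:yes

outcome vector order: (A.R0,A.R1,C.R0)
SC: 7 outcomes — {<0 0 0>; <0 0 2>; <0 2 0>; <0 2 2>; <2 0 2>; <2 2 0>; <2 2 2>}
TSO: 8 outcomes — {<0 0 0>; <0 0 2>; <0 2 0>; <0 2 2>; <2 0 0>; <2 0 2>; <2 2 0>; <2 2 2>}
PSO: 8 outcomes — {<0 0 0>; <0 0 2>; <0 2 0>; <0 2 2>; <2 0 0>; <2 0 2>; <2 2 0>; <2 2 2>}
target <0 0 2> ∈ {SC,TSO,PSO}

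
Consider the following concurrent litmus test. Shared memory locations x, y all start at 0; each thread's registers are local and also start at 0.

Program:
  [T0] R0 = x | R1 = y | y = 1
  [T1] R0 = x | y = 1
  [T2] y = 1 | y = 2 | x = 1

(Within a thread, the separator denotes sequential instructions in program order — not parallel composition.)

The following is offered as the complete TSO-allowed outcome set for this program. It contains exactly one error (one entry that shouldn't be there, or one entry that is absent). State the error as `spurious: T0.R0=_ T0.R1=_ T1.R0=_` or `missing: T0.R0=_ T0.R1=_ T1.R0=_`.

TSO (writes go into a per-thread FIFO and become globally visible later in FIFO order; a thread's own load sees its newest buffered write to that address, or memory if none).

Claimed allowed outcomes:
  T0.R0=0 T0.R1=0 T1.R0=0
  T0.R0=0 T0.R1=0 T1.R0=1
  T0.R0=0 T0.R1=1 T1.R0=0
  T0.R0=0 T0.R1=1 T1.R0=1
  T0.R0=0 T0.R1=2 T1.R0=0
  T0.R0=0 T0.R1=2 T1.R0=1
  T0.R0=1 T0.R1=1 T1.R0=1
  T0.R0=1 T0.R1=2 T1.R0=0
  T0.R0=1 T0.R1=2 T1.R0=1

missing: T0.R0=1 T0.R1=1 T1.R0=0

outcome vector order: (T0.R0,T0.R1,T1.R0)
under TSO → 0/0/0; 0/0/1; 0/1/0; 0/1/1; 0/2/0; 0/2/1; 1/1/0; 1/1/1; 1/2/0; 1/2/1
TSO∖claimed = {1/1/0}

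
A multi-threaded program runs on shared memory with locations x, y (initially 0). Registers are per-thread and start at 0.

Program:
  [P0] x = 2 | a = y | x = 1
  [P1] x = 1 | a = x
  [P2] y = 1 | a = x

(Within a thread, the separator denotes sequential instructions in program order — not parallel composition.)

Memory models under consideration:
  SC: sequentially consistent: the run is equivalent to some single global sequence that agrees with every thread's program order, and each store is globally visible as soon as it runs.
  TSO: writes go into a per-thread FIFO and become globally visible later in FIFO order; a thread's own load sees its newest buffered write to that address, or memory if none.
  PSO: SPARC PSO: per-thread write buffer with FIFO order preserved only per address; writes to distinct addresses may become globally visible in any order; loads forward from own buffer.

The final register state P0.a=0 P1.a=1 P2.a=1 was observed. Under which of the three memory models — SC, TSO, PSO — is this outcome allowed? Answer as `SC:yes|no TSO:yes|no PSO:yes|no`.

SC:yes TSO:yes PSO:yes

outcome vector order: (P0.a,P1.a,P2.a)
under SC → (0,1,1) (0,1,2) (0,2,1) (0,2,2) (1,1,0) (1,1,1) (1,1,2) (1,2,0) (1,2,1) (1,2,2)
under TSO → (0,1,0) (0,1,1) (0,1,2) (0,2,0) (0,2,1) (0,2,2) (1,1,0) (1,1,1) (1,1,2) (1,2,0) (1,2,1) (1,2,2)
under PSO → (0,1,0) (0,1,1) (0,1,2) (0,2,0) (0,2,1) (0,2,2) (1,1,0) (1,1,1) (1,1,2) (1,2,0) (1,2,1) (1,2,2)
target (0,1,1) ∈ {SC,TSO,PSO}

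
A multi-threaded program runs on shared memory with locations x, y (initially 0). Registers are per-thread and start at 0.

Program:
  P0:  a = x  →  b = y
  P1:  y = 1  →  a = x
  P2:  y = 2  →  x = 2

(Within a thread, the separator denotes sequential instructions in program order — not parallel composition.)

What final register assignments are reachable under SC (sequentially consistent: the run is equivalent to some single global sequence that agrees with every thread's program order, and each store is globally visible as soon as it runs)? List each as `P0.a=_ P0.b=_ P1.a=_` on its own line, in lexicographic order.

outcome vector order: (P0.a,P0.b,P1.a)
|SC outcomes| = 10

P0.a=0 P0.b=0 P1.a=0
P0.a=0 P0.b=0 P1.a=2
P0.a=0 P0.b=1 P1.a=0
P0.a=0 P0.b=1 P1.a=2
P0.a=0 P0.b=2 P1.a=0
P0.a=0 P0.b=2 P1.a=2
P0.a=2 P0.b=1 P1.a=0
P0.a=2 P0.b=1 P1.a=2
P0.a=2 P0.b=2 P1.a=0
P0.a=2 P0.b=2 P1.a=2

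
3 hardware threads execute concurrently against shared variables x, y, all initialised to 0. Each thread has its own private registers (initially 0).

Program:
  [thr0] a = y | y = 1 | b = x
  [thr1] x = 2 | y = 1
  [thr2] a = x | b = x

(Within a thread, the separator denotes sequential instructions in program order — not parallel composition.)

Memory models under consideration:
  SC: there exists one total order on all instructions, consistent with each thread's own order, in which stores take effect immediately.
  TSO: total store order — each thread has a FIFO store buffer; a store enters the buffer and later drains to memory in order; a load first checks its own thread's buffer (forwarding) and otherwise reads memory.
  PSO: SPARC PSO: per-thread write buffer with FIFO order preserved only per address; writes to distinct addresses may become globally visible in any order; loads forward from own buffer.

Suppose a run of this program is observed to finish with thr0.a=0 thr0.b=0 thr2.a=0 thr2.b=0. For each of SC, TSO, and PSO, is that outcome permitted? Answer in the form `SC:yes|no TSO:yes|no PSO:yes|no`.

outcome vector order: (thr0.a,thr0.b,thr2.a,thr2.b)
under SC → <0 0 0 0> <0 0 0 2> <0 0 2 2> <0 2 0 0> <0 2 0 2> <0 2 2 2> <1 2 0 0> <1 2 0 2> <1 2 2 2>
under TSO → <0 0 0 0> <0 0 0 2> <0 0 2 2> <0 2 0 0> <0 2 0 2> <0 2 2 2> <1 2 0 0> <1 2 0 2> <1 2 2 2>
under PSO → <0 0 0 0> <0 0 0 2> <0 0 2 2> <0 2 0 0> <0 2 0 2> <0 2 2 2> <1 0 0 0> <1 0 0 2> <1 0 2 2> <1 2 0 0> <1 2 0 2> <1 2 2 2>
target <0 0 0 0> ∈ {SC,TSO,PSO}

SC:yes TSO:yes PSO:yes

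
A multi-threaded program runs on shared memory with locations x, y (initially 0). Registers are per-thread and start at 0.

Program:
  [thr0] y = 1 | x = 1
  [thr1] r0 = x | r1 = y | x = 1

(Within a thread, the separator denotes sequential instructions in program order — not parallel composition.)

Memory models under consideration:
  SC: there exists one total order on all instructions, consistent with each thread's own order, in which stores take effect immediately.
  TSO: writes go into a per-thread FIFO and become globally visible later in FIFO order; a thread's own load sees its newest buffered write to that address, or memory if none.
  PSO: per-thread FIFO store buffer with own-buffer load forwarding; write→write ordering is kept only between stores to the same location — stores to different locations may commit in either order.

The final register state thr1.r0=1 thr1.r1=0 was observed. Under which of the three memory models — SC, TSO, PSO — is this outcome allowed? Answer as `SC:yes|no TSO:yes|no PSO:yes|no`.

SC:no TSO:no PSO:yes

outcome vector order: (thr1.r0,thr1.r1)
SC: 3 outcomes — {0/0, 0/1, 1/1}
TSO: 3 outcomes — {0/0, 0/1, 1/1}
PSO: 4 outcomes — {0/0, 0/1, 1/0, 1/1}
target 1/0 ∈ {PSO}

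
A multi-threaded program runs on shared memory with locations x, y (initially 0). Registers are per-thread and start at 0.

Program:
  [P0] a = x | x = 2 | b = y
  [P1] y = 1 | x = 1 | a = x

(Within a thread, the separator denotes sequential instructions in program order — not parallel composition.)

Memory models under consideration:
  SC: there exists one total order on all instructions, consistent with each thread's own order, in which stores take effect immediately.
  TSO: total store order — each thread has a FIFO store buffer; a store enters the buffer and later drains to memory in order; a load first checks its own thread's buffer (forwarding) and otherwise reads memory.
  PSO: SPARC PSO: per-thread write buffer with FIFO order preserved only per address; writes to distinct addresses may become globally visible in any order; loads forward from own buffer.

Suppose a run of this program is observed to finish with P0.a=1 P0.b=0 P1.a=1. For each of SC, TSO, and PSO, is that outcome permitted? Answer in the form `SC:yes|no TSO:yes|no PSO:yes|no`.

outcome vector order: (P0.a,P0.b,P1.a)
SC (5): 0/0/1, 0/1/1, 0/1/2, 1/1/1, 1/1/2
TSO (6): 0/0/1, 0/0/2, 0/1/1, 0/1/2, 1/1/1, 1/1/2
PSO (8): 0/0/1, 0/0/2, 0/1/1, 0/1/2, 1/0/1, 1/0/2, 1/1/1, 1/1/2
target 1/0/1 ∈ {PSO}

SC:no TSO:no PSO:yes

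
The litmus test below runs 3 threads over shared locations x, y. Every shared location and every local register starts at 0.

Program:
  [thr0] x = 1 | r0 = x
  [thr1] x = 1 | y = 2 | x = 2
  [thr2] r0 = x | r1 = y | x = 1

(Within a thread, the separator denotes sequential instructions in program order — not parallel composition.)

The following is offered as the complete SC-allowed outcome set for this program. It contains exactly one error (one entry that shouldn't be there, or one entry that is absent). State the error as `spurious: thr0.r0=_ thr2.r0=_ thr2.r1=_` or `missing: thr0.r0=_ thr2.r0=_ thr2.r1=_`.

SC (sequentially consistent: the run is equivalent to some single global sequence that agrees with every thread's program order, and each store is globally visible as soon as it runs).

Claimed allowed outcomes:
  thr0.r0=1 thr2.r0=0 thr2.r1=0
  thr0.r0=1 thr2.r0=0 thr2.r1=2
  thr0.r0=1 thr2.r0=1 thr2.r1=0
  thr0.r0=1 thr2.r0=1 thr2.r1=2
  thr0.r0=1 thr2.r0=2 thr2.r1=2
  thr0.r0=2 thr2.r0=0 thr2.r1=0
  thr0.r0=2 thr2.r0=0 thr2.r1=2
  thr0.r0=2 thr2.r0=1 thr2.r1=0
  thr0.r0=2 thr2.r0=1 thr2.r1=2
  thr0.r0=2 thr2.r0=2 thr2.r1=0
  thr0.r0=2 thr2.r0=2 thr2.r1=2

spurious: thr0.r0=2 thr2.r0=2 thr2.r1=0

outcome vector order: (thr0.r0,thr2.r0,thr2.r1)
SC: 10 outcomes — {1/0/0, 1/0/2, 1/1/0, 1/1/2, 1/2/2, 2/0/0, 2/0/2, 2/1/0, 2/1/2, 2/2/2}
claimed∖SC = {2/2/0}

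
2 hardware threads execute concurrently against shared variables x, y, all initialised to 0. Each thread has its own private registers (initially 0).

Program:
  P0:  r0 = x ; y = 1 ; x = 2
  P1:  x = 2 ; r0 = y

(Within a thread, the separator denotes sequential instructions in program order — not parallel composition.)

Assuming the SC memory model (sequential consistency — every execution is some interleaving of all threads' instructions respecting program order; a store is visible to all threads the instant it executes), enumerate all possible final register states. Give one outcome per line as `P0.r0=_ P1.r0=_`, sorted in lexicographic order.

outcome vector order: (P0.r0,P1.r0)
|SC outcomes| = 4

P0.r0=0 P1.r0=0
P0.r0=0 P1.r0=1
P0.r0=2 P1.r0=0
P0.r0=2 P1.r0=1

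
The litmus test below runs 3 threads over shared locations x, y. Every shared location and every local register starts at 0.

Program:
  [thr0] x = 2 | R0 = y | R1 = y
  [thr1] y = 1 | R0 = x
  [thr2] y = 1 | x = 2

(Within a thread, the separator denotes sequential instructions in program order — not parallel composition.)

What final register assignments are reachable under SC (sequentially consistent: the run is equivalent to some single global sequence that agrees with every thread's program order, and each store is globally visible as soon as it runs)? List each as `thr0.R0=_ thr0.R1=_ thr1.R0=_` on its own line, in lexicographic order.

outcome vector order: (thr0.R0,thr0.R1,thr1.R0)
|SC outcomes| = 4

thr0.R0=0 thr0.R1=0 thr1.R0=2
thr0.R0=0 thr0.R1=1 thr1.R0=2
thr0.R0=1 thr0.R1=1 thr1.R0=0
thr0.R0=1 thr0.R1=1 thr1.R0=2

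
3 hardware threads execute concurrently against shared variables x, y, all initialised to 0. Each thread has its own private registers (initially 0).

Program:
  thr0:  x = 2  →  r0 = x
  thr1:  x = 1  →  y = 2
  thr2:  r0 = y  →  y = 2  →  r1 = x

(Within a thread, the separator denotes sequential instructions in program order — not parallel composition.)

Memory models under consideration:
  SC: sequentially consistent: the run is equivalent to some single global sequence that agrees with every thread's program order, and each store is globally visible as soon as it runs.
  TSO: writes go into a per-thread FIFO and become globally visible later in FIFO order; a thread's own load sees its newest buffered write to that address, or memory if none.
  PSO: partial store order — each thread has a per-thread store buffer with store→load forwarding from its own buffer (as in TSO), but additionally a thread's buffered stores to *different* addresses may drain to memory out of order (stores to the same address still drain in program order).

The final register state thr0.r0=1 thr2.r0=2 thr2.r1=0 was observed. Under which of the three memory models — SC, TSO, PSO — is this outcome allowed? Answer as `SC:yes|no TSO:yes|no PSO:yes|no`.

SC:no TSO:no PSO:yes

outcome vector order: (thr0.r0,thr2.r0,thr2.r1)
[SC] allowed = {(1,0,0) (1,0,1) (1,0,2) (1,2,1) (2,0,0) (2,0,1) (2,0,2) (2,2,1) (2,2,2)}
[TSO] allowed = {(1,0,0) (1,0,1) (1,0,2) (1,2,1) (2,0,0) (2,0,1) (2,0,2) (2,2,1) (2,2,2)}
[PSO] allowed = {(1,0,0) (1,0,1) (1,0,2) (1,2,0) (1,2,1) (1,2,2) (2,0,0) (2,0,1) (2,0,2) (2,2,0) (2,2,1) (2,2,2)}
target (1,2,0) ∈ {PSO}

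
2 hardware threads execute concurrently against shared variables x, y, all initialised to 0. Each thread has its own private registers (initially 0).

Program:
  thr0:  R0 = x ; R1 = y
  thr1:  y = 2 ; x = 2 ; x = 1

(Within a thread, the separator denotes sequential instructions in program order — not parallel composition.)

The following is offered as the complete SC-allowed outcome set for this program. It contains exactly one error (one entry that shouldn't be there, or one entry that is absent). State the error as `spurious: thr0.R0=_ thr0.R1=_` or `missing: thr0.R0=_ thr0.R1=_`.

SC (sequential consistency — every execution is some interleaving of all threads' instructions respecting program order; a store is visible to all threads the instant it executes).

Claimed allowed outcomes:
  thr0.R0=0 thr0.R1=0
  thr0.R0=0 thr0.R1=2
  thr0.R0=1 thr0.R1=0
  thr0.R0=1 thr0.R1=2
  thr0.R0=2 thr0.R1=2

outcome vector order: (thr0.R0,thr0.R1)
[SC] allowed = {0/0; 0/2; 1/2; 2/2}
claimed∖SC = {1/0}

spurious: thr0.R0=1 thr0.R1=0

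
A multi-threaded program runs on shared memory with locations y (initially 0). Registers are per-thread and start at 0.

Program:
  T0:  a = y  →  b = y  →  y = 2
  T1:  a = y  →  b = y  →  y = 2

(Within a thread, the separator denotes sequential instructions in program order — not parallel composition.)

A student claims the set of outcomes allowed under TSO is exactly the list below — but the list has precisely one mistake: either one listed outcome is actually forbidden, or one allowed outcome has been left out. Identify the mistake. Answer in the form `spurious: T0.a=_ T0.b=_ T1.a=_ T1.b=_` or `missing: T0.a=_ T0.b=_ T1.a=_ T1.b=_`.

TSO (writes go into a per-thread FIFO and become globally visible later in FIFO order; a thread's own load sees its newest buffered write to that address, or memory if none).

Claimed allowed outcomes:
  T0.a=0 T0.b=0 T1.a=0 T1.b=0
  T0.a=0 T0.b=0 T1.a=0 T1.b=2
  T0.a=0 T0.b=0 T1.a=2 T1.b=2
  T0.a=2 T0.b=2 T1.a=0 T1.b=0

outcome vector order: (T0.a,T0.b,T1.a,T1.b)
TSO: 5 outcomes — {<0 0 0 0>, <0 0 0 2>, <0 0 2 2>, <0 2 0 0>, <2 2 0 0>}
TSO∖claimed = {<0 2 0 0>}

missing: T0.a=0 T0.b=2 T1.a=0 T1.b=0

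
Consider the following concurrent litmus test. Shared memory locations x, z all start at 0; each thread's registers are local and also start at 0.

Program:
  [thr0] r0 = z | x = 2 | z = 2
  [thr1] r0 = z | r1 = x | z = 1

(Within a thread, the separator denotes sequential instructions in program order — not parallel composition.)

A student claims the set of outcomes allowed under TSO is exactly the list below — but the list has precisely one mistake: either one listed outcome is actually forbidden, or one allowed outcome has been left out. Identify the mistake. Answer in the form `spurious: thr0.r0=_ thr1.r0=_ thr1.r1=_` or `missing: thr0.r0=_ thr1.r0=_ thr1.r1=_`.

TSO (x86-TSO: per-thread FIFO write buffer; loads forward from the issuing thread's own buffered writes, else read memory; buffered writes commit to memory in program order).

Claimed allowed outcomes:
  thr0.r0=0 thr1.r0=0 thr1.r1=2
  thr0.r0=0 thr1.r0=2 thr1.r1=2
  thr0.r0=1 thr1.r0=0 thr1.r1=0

missing: thr0.r0=0 thr1.r0=0 thr1.r1=0

outcome vector order: (thr0.r0,thr1.r0,thr1.r1)
TSO: 4 outcomes — {0/0/0; 0/0/2; 0/2/2; 1/0/0}
TSO∖claimed = {0/0/0}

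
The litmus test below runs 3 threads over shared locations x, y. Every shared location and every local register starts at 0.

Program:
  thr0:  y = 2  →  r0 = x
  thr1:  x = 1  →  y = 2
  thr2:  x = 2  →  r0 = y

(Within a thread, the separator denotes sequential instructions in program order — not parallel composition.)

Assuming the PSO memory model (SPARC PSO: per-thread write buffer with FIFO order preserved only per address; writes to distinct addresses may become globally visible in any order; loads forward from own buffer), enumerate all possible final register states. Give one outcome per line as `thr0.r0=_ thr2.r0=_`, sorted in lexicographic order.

thr0.r0=0 thr2.r0=0
thr0.r0=0 thr2.r0=2
thr0.r0=1 thr2.r0=0
thr0.r0=1 thr2.r0=2
thr0.r0=2 thr2.r0=0
thr0.r0=2 thr2.r0=2

outcome vector order: (thr0.r0,thr2.r0)
|PSO outcomes| = 6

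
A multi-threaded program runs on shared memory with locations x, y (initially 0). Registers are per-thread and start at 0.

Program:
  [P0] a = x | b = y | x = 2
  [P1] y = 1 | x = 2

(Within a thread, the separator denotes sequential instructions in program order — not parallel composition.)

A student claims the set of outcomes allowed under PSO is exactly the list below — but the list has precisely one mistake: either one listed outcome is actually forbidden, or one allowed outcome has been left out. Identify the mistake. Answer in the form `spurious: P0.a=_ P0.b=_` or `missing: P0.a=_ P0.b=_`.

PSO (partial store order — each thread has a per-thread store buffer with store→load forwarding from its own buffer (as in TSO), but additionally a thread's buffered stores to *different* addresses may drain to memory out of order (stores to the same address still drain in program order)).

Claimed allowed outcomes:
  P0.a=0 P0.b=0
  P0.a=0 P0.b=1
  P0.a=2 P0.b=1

missing: P0.a=2 P0.b=0

outcome vector order: (P0.a,P0.b)
[PSO] allowed = {0/0 0/1 2/0 2/1}
PSO∖claimed = {2/0}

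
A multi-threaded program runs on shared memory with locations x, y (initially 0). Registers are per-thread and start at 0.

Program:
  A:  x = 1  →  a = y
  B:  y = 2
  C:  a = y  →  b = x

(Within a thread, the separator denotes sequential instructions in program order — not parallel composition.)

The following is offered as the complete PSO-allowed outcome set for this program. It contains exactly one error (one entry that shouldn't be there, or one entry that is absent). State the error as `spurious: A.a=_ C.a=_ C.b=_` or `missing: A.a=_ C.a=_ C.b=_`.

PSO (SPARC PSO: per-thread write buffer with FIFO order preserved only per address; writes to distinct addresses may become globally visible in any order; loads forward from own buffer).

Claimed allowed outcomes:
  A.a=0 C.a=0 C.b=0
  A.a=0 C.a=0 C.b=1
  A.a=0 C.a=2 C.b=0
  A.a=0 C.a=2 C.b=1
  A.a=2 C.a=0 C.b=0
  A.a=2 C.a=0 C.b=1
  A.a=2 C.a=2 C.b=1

outcome vector order: (A.a,C.a,C.b)
PSO (8): (0,0,0); (0,0,1); (0,2,0); (0,2,1); (2,0,0); (2,0,1); (2,2,0); (2,2,1)
PSO∖claimed = {(2,2,0)}

missing: A.a=2 C.a=2 C.b=0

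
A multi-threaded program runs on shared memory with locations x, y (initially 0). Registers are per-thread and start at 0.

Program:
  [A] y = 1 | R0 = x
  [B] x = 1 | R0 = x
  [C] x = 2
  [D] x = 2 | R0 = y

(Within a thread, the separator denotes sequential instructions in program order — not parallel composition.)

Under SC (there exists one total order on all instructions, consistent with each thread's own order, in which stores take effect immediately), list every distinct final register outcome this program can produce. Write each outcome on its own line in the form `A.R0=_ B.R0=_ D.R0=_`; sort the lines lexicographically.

A.R0=0 B.R0=1 D.R0=1
A.R0=0 B.R0=2 D.R0=1
A.R0=1 B.R0=1 D.R0=0
A.R0=1 B.R0=1 D.R0=1
A.R0=1 B.R0=2 D.R0=0
A.R0=1 B.R0=2 D.R0=1
A.R0=2 B.R0=1 D.R0=0
A.R0=2 B.R0=1 D.R0=1
A.R0=2 B.R0=2 D.R0=0
A.R0=2 B.R0=2 D.R0=1

outcome vector order: (A.R0,B.R0,D.R0)
|SC outcomes| = 10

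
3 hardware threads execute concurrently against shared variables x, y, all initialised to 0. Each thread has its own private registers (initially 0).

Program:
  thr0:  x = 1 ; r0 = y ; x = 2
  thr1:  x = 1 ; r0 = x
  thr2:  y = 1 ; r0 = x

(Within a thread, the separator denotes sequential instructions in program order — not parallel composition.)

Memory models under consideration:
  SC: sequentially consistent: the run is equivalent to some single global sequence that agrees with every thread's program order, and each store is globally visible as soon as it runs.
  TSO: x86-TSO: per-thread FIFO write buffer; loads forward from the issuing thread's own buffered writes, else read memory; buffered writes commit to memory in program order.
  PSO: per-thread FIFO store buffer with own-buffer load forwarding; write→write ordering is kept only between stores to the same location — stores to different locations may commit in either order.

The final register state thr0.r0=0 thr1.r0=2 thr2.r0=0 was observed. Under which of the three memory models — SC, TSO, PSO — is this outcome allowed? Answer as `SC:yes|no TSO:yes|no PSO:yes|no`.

outcome vector order: (thr0.r0,thr1.r0,thr2.r0)
SC (10): 011; 012; 021; 022; 110; 111; 112; 120; 121; 122
TSO (12): 010; 011; 012; 020; 021; 022; 110; 111; 112; 120; 121; 122
PSO (12): 010; 011; 012; 020; 021; 022; 110; 111; 112; 120; 121; 122
target 020 ∈ {TSO,PSO}

SC:no TSO:yes PSO:yes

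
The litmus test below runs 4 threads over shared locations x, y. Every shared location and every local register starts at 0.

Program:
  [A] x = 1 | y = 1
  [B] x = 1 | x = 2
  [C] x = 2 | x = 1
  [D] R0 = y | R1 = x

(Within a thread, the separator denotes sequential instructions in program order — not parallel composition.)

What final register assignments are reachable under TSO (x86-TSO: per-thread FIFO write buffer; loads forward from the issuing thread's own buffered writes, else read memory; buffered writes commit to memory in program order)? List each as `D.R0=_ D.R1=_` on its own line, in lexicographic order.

outcome vector order: (D.R0,D.R1)
|TSO outcomes| = 5

D.R0=0 D.R1=0
D.R0=0 D.R1=1
D.R0=0 D.R1=2
D.R0=1 D.R1=1
D.R0=1 D.R1=2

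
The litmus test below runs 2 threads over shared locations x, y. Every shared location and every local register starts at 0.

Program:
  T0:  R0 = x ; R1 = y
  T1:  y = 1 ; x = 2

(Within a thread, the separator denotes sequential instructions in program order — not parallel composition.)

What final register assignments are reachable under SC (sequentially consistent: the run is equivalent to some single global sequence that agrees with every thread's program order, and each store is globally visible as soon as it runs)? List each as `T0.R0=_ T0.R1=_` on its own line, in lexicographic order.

T0.R0=0 T0.R1=0
T0.R0=0 T0.R1=1
T0.R0=2 T0.R1=1

outcome vector order: (T0.R0,T0.R1)
|SC outcomes| = 3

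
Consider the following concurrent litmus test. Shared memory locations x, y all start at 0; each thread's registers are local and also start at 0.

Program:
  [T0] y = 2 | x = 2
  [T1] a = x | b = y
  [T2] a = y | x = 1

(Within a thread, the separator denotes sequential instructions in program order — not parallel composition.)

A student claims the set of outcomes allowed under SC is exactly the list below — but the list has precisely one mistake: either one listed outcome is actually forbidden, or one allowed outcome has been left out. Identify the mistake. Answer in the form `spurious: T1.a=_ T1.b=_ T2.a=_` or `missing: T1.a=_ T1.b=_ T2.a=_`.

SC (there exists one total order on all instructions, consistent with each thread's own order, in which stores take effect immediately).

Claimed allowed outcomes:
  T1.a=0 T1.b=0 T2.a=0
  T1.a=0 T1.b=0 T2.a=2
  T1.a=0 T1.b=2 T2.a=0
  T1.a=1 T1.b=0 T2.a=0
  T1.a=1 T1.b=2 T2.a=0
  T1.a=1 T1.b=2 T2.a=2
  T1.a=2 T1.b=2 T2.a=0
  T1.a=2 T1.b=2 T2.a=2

outcome vector order: (T1.a,T1.b,T2.a)
SC: 9 outcomes — {(0,0,0); (0,0,2); (0,2,0); (0,2,2); (1,0,0); (1,2,0); (1,2,2); (2,2,0); (2,2,2)}
SC∖claimed = {(0,2,2)}

missing: T1.a=0 T1.b=2 T2.a=2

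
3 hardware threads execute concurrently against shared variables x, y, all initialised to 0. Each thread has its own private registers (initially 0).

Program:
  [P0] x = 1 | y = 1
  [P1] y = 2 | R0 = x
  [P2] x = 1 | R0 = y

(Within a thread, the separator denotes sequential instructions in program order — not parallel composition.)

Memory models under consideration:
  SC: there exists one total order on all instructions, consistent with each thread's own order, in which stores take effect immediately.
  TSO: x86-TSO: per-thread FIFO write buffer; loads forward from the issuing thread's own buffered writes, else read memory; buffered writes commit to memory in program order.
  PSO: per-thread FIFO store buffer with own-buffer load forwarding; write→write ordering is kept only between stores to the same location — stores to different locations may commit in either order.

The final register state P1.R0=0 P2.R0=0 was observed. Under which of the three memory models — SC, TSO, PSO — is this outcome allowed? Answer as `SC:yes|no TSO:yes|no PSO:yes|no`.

SC:no TSO:yes PSO:yes

outcome vector order: (P1.R0,P2.R0)
SC (5): (0,1) (0,2) (1,0) (1,1) (1,2)
TSO (6): (0,0) (0,1) (0,2) (1,0) (1,1) (1,2)
PSO (6): (0,0) (0,1) (0,2) (1,0) (1,1) (1,2)
target (0,0) ∈ {TSO,PSO}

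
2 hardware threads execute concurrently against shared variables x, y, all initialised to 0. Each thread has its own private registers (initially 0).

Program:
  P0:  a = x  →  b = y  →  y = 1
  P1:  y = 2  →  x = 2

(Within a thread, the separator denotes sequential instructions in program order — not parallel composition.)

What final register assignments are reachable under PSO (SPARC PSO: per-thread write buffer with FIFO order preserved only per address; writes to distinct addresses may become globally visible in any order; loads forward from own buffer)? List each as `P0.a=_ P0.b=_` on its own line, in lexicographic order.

outcome vector order: (P0.a,P0.b)
|PSO outcomes| = 4

P0.a=0 P0.b=0
P0.a=0 P0.b=2
P0.a=2 P0.b=0
P0.a=2 P0.b=2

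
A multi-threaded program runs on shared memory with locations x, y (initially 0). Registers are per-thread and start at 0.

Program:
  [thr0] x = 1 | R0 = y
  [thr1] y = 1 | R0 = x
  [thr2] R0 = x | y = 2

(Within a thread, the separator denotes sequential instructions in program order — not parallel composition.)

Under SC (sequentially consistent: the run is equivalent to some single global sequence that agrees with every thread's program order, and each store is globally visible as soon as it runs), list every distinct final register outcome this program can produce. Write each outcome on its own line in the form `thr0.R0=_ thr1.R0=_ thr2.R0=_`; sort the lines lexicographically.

thr0.R0=0 thr1.R0=1 thr2.R0=0
thr0.R0=0 thr1.R0=1 thr2.R0=1
thr0.R0=1 thr1.R0=0 thr2.R0=0
thr0.R0=1 thr1.R0=0 thr2.R0=1
thr0.R0=1 thr1.R0=1 thr2.R0=0
thr0.R0=1 thr1.R0=1 thr2.R0=1
thr0.R0=2 thr1.R0=0 thr2.R0=0
thr0.R0=2 thr1.R0=0 thr2.R0=1
thr0.R0=2 thr1.R0=1 thr2.R0=0
thr0.R0=2 thr1.R0=1 thr2.R0=1

outcome vector order: (thr0.R0,thr1.R0,thr2.R0)
|SC outcomes| = 10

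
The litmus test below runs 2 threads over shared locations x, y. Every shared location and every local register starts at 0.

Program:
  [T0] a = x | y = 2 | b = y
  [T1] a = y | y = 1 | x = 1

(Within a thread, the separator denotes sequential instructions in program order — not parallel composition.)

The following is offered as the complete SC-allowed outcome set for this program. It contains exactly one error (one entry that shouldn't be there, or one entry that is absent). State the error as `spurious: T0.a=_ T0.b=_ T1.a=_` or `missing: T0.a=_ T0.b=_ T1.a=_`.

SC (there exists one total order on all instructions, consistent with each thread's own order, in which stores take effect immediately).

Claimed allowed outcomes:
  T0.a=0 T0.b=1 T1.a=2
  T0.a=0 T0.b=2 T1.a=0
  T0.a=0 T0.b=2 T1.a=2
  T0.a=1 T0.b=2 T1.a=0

missing: T0.a=0 T0.b=1 T1.a=0

outcome vector order: (T0.a,T0.b,T1.a)
under SC → (0,1,0), (0,1,2), (0,2,0), (0,2,2), (1,2,0)
SC∖claimed = {(0,1,0)}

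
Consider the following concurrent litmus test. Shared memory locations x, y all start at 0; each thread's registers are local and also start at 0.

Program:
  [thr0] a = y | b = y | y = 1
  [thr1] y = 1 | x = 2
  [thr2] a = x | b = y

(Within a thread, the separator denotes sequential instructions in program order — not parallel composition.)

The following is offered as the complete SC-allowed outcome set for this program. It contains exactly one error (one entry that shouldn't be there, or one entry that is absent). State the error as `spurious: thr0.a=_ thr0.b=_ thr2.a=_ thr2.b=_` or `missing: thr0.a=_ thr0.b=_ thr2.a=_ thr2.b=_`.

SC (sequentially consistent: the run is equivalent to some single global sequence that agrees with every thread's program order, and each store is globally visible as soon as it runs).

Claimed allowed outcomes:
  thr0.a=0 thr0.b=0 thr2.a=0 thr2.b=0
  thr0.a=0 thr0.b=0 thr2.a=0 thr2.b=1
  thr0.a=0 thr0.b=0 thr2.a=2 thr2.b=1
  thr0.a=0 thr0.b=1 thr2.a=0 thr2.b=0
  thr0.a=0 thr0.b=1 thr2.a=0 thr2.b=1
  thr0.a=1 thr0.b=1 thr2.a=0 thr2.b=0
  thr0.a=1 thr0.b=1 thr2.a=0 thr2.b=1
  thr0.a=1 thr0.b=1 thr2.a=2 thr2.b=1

missing: thr0.a=0 thr0.b=1 thr2.a=2 thr2.b=1

outcome vector order: (thr0.a,thr0.b,thr2.a,thr2.b)
SC: 9 outcomes — {<0 0 0 0> <0 0 0 1> <0 0 2 1> <0 1 0 0> <0 1 0 1> <0 1 2 1> <1 1 0 0> <1 1 0 1> <1 1 2 1>}
SC∖claimed = {<0 1 2 1>}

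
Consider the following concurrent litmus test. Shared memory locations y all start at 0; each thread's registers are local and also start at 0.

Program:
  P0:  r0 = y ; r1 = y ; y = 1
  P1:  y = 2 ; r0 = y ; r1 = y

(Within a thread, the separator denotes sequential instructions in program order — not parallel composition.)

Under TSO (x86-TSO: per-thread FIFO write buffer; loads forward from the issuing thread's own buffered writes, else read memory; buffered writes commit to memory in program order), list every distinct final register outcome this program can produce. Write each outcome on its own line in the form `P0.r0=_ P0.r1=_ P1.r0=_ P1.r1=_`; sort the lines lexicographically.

outcome vector order: (P0.r0,P0.r1,P1.r0,P1.r1)
|TSO outcomes| = 9

P0.r0=0 P0.r1=0 P1.r0=1 P1.r1=1
P0.r0=0 P0.r1=0 P1.r0=2 P1.r1=1
P0.r0=0 P0.r1=0 P1.r0=2 P1.r1=2
P0.r0=0 P0.r1=2 P1.r0=1 P1.r1=1
P0.r0=0 P0.r1=2 P1.r0=2 P1.r1=1
P0.r0=0 P0.r1=2 P1.r0=2 P1.r1=2
P0.r0=2 P0.r1=2 P1.r0=1 P1.r1=1
P0.r0=2 P0.r1=2 P1.r0=2 P1.r1=1
P0.r0=2 P0.r1=2 P1.r0=2 P1.r1=2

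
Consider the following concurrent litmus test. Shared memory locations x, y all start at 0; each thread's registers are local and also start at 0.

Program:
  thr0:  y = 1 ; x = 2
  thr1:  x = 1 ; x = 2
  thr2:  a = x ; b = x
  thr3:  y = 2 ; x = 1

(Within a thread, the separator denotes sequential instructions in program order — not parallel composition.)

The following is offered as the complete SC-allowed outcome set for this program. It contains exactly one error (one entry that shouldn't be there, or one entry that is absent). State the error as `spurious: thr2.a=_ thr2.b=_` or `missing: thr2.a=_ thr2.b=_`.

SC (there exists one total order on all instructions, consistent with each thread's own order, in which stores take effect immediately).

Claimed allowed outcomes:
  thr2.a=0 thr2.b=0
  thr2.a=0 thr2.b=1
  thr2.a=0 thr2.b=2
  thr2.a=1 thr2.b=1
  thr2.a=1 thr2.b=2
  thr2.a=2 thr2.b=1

missing: thr2.a=2 thr2.b=2

outcome vector order: (thr2.a,thr2.b)
[SC] allowed = {<0 0>; <0 1>; <0 2>; <1 1>; <1 2>; <2 1>; <2 2>}
SC∖claimed = {<2 2>}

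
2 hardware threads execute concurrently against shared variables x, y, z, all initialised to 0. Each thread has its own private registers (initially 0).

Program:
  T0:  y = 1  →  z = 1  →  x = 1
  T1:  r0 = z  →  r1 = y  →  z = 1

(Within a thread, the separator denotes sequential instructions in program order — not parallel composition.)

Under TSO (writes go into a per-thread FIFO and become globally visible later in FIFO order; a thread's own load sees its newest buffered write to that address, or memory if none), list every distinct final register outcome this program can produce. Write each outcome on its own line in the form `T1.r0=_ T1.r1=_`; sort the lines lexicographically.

T1.r0=0 T1.r1=0
T1.r0=0 T1.r1=1
T1.r0=1 T1.r1=1

outcome vector order: (T1.r0,T1.r1)
|TSO outcomes| = 3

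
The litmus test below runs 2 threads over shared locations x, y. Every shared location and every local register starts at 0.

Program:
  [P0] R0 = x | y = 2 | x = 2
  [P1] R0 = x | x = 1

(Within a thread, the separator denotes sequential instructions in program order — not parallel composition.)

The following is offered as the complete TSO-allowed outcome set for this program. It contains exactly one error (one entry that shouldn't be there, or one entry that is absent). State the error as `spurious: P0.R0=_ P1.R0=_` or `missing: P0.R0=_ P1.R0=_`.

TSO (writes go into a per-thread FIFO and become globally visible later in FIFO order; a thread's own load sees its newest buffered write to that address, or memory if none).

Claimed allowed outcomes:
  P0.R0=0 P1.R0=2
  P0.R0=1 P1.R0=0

outcome vector order: (P0.R0,P1.R0)
TSO: 3 outcomes — {<0 0>; <0 2>; <1 0>}
TSO∖claimed = {<0 0>}

missing: P0.R0=0 P1.R0=0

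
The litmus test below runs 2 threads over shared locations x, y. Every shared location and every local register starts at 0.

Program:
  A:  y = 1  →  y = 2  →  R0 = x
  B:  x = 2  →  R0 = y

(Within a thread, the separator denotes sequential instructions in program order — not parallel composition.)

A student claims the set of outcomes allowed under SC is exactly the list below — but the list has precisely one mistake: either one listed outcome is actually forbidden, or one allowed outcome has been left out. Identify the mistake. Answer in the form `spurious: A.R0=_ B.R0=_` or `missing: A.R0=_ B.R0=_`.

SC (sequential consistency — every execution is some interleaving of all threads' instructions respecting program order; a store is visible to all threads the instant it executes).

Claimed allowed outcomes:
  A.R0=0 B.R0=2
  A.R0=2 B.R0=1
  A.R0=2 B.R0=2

outcome vector order: (A.R0,B.R0)
[SC] allowed = {<0 2> <2 0> <2 1> <2 2>}
SC∖claimed = {<2 0>}

missing: A.R0=2 B.R0=0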